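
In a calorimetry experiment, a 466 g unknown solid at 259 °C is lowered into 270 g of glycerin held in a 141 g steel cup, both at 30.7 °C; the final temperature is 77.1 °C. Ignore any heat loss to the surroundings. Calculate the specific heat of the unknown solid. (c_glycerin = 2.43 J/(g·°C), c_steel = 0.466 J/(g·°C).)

c ≈ 0.395 J/(g·°C)

Setting the total heat transfer to zero:
466×c×(77.1 − 259) + 270×2.43×(77.1 − 30.7) + 141×0.466×(77.1 − 30.7) = 0
-84765 c = -33492
c = -33492/-84765 ≈ 0.3951 J/(g·°C)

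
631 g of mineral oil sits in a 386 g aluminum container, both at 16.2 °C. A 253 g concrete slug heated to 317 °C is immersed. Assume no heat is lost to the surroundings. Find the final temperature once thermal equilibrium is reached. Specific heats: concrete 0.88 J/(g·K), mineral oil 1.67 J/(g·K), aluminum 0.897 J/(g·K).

Net heat exchanged in the isolated system is zero:
253*0.88*(T − 317) + 631*1.67*(T − 16.2) + 386*0.897*(T − 16.2) = 0
(222.64 + 1053.8 + 346.24) T = 222.64*317 + 1053.8*16.2 + 346.24*16.2
T = 93257/1622.7 ≈ 57.47 °C

T_f ≈ 57.5 °C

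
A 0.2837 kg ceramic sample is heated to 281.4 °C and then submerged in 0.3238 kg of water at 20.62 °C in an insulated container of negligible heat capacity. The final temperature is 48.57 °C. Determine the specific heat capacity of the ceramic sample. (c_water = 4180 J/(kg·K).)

Let T be the final temperature. ΣQ_i = 0:
0.2837×c×(48.57 − 281.4) + 0.3238×4180×(48.57 − 20.62) = 0
-66.05 c = -37830
c = -37830/-66.05 ≈ 572.7 J/(kg·K)

c ≈ 573 J/(kg·K)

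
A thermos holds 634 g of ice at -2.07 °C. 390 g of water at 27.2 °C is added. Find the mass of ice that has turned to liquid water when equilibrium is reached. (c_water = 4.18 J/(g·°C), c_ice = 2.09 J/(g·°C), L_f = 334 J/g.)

m_melted ≈ 125 g

Water can give up m c ΔT = 390×4.18×27.2 = 44341 J before reaching 0 °C.
Of that, 634×2.09×2.07 = 2742.9 J goes to bring the ice to 0 °C, leaving 41599 J.
To melt every bit of ice: 634×334 = 211756 J.
Since 41599 < 211756 J, not all the ice melts; equilibrium is at 0 °C.
m_melt = 41599 / L_f = 124.5 g.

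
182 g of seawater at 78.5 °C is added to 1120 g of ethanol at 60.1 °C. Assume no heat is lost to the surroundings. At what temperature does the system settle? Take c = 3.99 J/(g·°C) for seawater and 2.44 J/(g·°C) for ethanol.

T_f ≈ 64.0 °C

Let T be the final temperature. ΣQ_i = 0:
182×3.99×(T − 78.5) + 1120×2.44×(T − 60.1) = 0
3459 T = 221246
T = 221246 / 3459 = 64 °C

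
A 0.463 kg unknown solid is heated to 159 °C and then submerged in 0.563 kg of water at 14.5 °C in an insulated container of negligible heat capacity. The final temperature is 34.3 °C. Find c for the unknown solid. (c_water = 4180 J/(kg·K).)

c ≈ 807 J/(kg·K)

Heat gained plus heat lost sum to zero:
0.463·c·(34.3 − 159) + 0.563·4180·(34.3 − 14.5) = 0
-57.74 c = -46596
c = -46596/-57.74 ≈ 807.1 J/(kg·K)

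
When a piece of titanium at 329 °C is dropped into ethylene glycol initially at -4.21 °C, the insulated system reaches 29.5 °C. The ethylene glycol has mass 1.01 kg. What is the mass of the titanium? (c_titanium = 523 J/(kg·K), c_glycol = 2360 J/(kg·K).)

Heat lost by the titanium = heat gained by the glycol:
m×523×(329 − 29.5) = 1.01×2360×(29.5 − (-4.21))
156638 m = 80351  ⇒  m ≈ 0.513 kg

m ≈ 0.513 kg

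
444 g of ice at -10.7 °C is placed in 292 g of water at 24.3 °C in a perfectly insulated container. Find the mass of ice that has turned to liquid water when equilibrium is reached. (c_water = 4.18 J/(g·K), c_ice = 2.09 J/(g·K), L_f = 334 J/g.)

m_melted ≈ 59.1 g

Heat available from the water dropping to 0 °C: 292·4.18·24.3 = 29660 J.
Of that, 444·2.09·10.7 = 9929.2 J goes to bring the ice to 0 °C, leaving 19730 J.
Melting all 444 g of ice would need 444·334 = 148296 J.
Since 19730 < 148296 J, not all the ice melts; equilibrium is at 0 °C.
m_melt = 19730 / L_f = 59.07 g.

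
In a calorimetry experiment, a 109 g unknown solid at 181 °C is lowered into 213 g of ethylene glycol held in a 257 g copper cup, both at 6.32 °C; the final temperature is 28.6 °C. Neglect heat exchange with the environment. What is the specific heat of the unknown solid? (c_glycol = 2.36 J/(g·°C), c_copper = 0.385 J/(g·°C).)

c ≈ 0.807 J/(g·°C)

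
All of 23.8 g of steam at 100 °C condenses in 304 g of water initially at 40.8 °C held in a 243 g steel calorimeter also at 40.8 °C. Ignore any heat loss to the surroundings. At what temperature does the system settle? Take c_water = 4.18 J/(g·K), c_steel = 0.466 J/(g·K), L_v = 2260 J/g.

T_f ≈ 81.0 °C

Heat gained plus heat lost sum to zero:
condense steam: −23.8×2260 = −53788; condensed water 100 °C→T: 99.48(T − 100); original water: 1270.7(T − 40.8); steel cup: 243×0.466×(T − 40.8) = 113.24(T − 40.8)
1483.4 T = 53788 + 9948.4 + 56465 = 120202
T ≈ 81.03 °C — below 100 °C, confirming all the steam condensed.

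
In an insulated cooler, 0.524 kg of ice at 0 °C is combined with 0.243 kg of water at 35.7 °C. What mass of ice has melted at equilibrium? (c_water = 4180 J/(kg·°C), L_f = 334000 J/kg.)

m_melted ≈ 0.109 kg

Heat available from the water dropping to 0 °C: 0.243·4180·35.7 = 36262 J.
Melting all 0.524 kg of ice would need 0.524·334000 = 175016 J.
Since 36262 < 175016 J, not all the ice melts; equilibrium is at 0 °C.
m_melted·334000 = 36262  ⇒  m_melted ≈ 0.1086 kg.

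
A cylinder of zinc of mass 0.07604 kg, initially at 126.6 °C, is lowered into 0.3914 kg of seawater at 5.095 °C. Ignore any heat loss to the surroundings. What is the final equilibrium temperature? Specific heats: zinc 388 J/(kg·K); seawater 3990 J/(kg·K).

With ΣQ=0 the equilibrium temperature is the m·c-weighted mean:
T_f = (29.5×126.6 + 1561.7×5.095) / (29.5 + 1561.7)
    = 11692 / 1591.2 ≈ 7.35 °C

T_f ≈ 7.3 °C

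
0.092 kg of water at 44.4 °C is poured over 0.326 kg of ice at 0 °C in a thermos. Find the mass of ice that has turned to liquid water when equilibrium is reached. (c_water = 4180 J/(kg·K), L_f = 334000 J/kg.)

m_melted ≈ 0.0511 kg

Heat available from the water dropping to 0 °C: 0.092·4180·44.4 = 17074 J.
Fully melting the ice requires m_ice L_f = 0.326·334000 = 108884 J.
Since 17074 < 108884 J, not all the ice melts; equilibrium is at 0 °C.
Mass melted = 17074/334000 ≈ 0.05112 kg.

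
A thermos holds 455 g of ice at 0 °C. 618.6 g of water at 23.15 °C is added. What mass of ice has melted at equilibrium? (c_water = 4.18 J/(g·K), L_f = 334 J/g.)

Cooling the water to 0 °C releases 618.6·4.18·23.15 = 59860 J.
Melting all 455 g of ice would need 455·334 = 151970 J.
That's not enough to melt it all — equilibrium is at 0 °C with ice remaining.
m_melted·334 = 59860  ⇒  m_melted ≈ 179.2 g.

m_melted ≈ 179 g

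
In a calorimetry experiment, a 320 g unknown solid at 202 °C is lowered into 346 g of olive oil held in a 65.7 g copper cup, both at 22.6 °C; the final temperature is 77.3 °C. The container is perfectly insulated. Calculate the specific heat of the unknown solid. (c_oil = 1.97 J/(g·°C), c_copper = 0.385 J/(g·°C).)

Heat gained plus heat lost sum to zero:
320×c×(77.3 − 202) + 346×1.97×(77.3 − 22.6) + 65.7×0.385×(77.3 − 22.6) = 0
-39904 c = -38668
c = -38668/-39904 ≈ 0.969 J/(g·°C)

c ≈ 0.969 J/(g·°C)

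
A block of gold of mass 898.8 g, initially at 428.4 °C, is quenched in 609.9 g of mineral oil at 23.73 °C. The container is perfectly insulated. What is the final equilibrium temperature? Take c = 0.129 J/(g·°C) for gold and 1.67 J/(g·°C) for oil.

T_f ≈ 65.1 °C

|Q_gold| = |Q_oil|:
898.8·0.129·(428.4 − T) = 609.9·1.67·(T − 23.73)
115.95(428.4 − T) = 1018.5(T − 23.73)
1134.5 T = 73841  ⇒  T ≈ 65.09 °C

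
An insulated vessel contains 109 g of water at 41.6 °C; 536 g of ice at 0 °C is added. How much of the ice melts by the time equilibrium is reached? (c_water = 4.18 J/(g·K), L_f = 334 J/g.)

m_melted ≈ 56.7 g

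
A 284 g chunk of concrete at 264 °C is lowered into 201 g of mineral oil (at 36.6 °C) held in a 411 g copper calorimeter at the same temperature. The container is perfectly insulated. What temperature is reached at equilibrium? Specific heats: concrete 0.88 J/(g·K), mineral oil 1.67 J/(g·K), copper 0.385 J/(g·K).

Taking heat into each body as positive, Σ m c ΔT = 0:
284*0.88*(T − 264) + 201*1.67*(T − 36.6) + 411*0.385*(T − 36.6) = 0
249.92(T − 264) + 335.67(T − 36.6) + 158.24(T − 36.6) = 0
(249.92 + 335.67 + 158.24) T = 249.92*264 + 335.67*36.6 + 158.24*36.6
T = 84056/743.82 ≈ 113.00 °C

T_f ≈ 113.0 °C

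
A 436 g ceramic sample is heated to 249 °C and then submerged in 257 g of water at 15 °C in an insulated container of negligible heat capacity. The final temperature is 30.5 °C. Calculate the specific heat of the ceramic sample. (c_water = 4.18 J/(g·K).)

c ≈ 0.175 J/(g·K)

m_s c (T_s − T_f) = m_water c_water (T_f − T_0):
436×c×(249 − 30.5) = 257×4.18×(30.5 − 15)
95266 c = 16651  ⇒  c ≈ 0.1748 J/(g·K)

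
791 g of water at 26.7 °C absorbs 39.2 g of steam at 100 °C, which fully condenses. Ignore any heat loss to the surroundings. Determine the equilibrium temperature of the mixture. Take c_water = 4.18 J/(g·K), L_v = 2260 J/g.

Setting the total heat transfer to zero:
condense steam: −39.2×2260 = −88592
  condensed water 100 °C→T: 163.86(T − 100)
  original water: 3306.4(T − 26.7)
3470.2 T = 88592 + 16386 + 88280 = 193258
T ≈ 55.69 °C, under the boiling point, so the assumption holds.

T_f ≈ 55.7 °C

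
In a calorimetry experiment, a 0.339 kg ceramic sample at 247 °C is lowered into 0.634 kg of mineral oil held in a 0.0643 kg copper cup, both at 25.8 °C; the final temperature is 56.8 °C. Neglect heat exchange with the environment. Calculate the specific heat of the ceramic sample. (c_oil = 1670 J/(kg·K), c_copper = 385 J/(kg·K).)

Conservation of energy gives ΣQ = 0:
0.339·c·(56.8 − 247) + 0.634·1670·(56.8 − 25.8) + 0.0643·385·(56.8 − 25.8) = 0
-64.48 c = -33590
c = -33590/-64.48 ≈ 520.9 J/(kg·K)

c ≈ 521 J/(kg·K)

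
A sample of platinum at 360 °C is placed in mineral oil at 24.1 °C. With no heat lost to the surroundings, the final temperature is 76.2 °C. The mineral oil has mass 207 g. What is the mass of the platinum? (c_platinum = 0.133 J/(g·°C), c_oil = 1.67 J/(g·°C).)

m ≈ 477 g

Heat lost by the platinum = heat gained by the oil:
m·0.133·(360 − 76.2) = 207·1.67·(76.2 − 24.1)
37.75 m = 18010  ⇒  m ≈ 477.2 g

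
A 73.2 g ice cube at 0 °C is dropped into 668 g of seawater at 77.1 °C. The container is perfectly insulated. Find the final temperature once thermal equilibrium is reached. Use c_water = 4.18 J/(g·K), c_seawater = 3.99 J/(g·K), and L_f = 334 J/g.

T_f ≈ 60.9 °C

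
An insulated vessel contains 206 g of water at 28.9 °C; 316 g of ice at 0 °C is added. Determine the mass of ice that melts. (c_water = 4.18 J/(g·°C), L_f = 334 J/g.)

Cooling the water to 0 °C releases 206×4.18×28.9 = 24885 J.
To melt every bit of ice: 316×334 = 105544 J.
Since 24885 < 105544 J, not all the ice melts; equilibrium is at 0 °C.
m_melt = 24885 / L_f = 74.51 g.

m_melted ≈ 74.5 g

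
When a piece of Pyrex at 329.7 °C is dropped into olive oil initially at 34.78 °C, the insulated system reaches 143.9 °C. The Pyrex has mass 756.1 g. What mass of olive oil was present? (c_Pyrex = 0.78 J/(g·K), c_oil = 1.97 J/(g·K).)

m ≈ 510 g

Heat lost by the Pyrex = heat gained by the oil:
756.1·0.78·(329.7 − 143.9) = m·1.97·(143.9 − 34.78)
214.97 m = 109577  ⇒  m ≈ 509.7 g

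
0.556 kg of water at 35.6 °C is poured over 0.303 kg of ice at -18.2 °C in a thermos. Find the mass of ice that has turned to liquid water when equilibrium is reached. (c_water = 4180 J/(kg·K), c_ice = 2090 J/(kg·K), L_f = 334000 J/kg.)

Water can give up m c ΔT = 0.556·4180·35.6 = 82737 J before reaching 0 °C.
Of that, 0.303·2090·18.2 = 11526 J goes to bring the ice to 0 °C, leaving 71212 J.
To melt every bit of ice: 0.303·334000 = 101202 J.
Since 71212 < 101202 J, not all the ice melts; equilibrium is at 0 °C.
m_melt = 71212 / L_f = 0.2132 kg.

m_melted ≈ 0.213 kg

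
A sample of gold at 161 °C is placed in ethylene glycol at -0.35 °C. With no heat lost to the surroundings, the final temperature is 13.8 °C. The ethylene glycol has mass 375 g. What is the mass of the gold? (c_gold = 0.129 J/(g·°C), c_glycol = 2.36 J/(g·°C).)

m ≈ 659 g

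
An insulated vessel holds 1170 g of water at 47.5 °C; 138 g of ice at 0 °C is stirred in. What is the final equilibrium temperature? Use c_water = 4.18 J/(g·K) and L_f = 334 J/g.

T_f ≈ 34.1 °C

Conservation of energy gives ΣQ = 0:
fusion: m_ice L_f = 138·334 = 46092; meltwater 0→T: 138·4.18·T = 576.84 T; water: 4890.6(T − 47.5)
5467.4 T = 232303 − 46092 = 186211
T ≈ 34.06 °C (positive, so assuming full melt was valid).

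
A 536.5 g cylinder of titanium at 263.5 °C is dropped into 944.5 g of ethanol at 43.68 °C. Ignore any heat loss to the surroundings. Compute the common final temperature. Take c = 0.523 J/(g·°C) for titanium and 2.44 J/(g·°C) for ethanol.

|Q_titanium| = |Q_ethanol|:
536.5·0.523·(263.5 − T) = 944.5·2.44·(T − 43.68)
280.59(263.5 − T) = 2304.6(T − 43.68)
2585.2 T = 174599  ⇒  T ≈ 67.54 °C

T_f ≈ 67.5 °C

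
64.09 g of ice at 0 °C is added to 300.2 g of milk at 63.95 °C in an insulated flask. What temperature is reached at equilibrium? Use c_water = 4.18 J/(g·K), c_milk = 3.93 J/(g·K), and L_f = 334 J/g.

T_f ≈ 37.3 °C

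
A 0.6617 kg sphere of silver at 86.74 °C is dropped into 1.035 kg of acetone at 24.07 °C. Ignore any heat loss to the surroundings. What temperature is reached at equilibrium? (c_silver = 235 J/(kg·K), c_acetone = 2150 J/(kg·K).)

Heat lost by the silver equals heat gained by the acetone:
0.6617*235*(86.74 − T) = 1.035*2150*(T − 24.07)
155.5(86.74 − T) = 2225.2(T − 24.07)
2380.7 T = 67050  ⇒  T ≈ 28.16 °C

T_f ≈ 28.2 °C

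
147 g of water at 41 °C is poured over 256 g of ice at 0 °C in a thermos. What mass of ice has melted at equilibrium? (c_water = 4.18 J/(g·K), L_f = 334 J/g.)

Heat available from the water dropping to 0 °C: 147×4.18×41 = 25193 J.
To melt every bit of ice: 256×334 = 85504 J.
25193 J < 85504 J, so only part of the ice melts and the system sits at 0 °C.
Mass melted = 25193/334 ≈ 75.43 g.

m_melted ≈ 75.4 g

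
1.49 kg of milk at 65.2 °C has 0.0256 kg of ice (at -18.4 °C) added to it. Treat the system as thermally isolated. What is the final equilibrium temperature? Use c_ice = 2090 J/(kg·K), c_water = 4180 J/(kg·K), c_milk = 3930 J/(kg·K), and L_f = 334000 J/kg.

T_f ≈ 62.4 °C

Net heat exchanged in the isolated system is zero:
ice -18.4→0 °C: 0.0256·2090·18.4 = 984.47; latent heat to melt: 0.0256·334000 = 8550.4; warm the meltwater: 107.01 T; milk: 5855.7(T − 65.2)
5962.7 T = 381792 − 9534.9 = 372257
T ≈ 62.43 °C (positive, so assuming full melt was valid).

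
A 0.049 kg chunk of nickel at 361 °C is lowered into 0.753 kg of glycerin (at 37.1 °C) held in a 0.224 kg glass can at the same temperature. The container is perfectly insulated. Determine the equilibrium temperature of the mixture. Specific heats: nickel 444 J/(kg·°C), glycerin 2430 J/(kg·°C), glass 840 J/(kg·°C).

T_f ≈ 40.6 °C

Net heat exchanged in the isolated system is zero:
0.049·444·(T − 361) + 0.753·2430·(T − 37.1) + 0.224·840·(T − 37.1) = 0
21.76(T − 361) + 1829.8(T − 37.1) + 188.16(T − 37.1) = 0
2039.7 T = 82720
T ≈ 40.55 °C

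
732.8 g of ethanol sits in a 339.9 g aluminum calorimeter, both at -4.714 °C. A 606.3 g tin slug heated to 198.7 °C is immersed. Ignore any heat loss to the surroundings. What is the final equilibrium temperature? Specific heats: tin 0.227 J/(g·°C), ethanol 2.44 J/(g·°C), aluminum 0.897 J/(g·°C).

T_f ≈ 7.8 °C

With ΣQ=0 the equilibrium temperature is the m·c-weighted mean:
T_f = (137.63*198.7 + 1788*(-4.714) + 304.89*(-4.714)) / (137.63 + 1788 + 304.89)
    = 17481 / 2230.6 ≈ 7.84 °C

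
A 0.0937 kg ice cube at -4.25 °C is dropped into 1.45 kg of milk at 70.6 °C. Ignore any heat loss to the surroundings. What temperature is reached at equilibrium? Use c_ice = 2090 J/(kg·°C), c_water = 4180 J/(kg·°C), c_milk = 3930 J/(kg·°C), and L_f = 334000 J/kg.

Heat gained plus heat lost sum to zero:
ice -4.25→0 °C: 0.0937×2090×4.25 = 832.29
  fusion: m_ice L_f = 0.0937×334000 = 31296
  meltwater 0→T: 0.0937×4180×T = 391.67 T
  milk cools: 1.45×3930×(T − 70.6) = 5698.5(T − 70.6)
6090.2 T = 402314 − 32128 = 370186
T ≈ 60.78 °C — above 0 °C, consistent with complete melting.

T_f ≈ 60.8 °C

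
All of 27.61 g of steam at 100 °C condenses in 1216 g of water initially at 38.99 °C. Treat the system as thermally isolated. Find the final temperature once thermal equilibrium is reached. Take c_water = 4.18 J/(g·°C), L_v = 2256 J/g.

T_f ≈ 52.3 °C

Energy balance with sensible and latent terms:
latent heat released on condensation: 27.61×2256 = 62288; condensed water 100 °C→T: 115.41(T − 100); water warms: 1216×4.18×(T − 38.99) = 5082.9(T − 38.99)
5198.3 T = 62288 + 11541 + 198181 = 272011
T ≈ 52.33 °C — below 100 °C, confirming all the steam condensed.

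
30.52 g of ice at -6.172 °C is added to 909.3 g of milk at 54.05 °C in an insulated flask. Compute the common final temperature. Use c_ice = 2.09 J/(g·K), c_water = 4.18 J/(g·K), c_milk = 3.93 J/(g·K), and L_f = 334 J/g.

Sum of m c ΔT and latent-heat terms is zero:
warm ice to 0 °C: 30.52·2.09·(0 − (-6.172)) = 393.69
  latent heat to melt: 30.52·334 = 10194
  warm the meltwater: 127.57 T
  milk: 3573.5(T − 54.05)
3701.1 T = 193150 − 10587 = 182563
T ≈ 49.33 °C (positive, so assuming full melt was valid).

T_f ≈ 49.3 °C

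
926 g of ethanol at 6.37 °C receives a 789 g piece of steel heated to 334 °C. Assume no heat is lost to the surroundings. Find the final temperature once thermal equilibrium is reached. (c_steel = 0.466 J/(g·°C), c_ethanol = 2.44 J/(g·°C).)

Heat gained plus heat lost sum to zero:
789·0.466·(T − 334) + 926·2.44·(T − 6.37) = 0
367.67(T − 334) + 2259.4(T − 6.37) = 0
2627.1 T = 137196
T ≈ 52.22 °C

T_f ≈ 52.2 °C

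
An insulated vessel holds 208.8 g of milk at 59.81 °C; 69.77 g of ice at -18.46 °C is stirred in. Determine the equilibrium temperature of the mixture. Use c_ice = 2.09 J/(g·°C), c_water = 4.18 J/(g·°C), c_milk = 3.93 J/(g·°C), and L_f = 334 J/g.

Heat gained plus heat lost sum to zero:
ice -18.46→0 °C: 69.77×2.09×18.46 = 2691.8
  fusion: m_ice L_f = 69.77×334 = 23303
  meltwater 0→T: 69.77×4.18×T = 291.64 T
  milk cools: 208.8×3.93×(T − 59.81) = 820.58(T − 59.81)
1112.2 T = 49079 − 25995 = 23084
T ≈ 20.75 °C (positive, so assuming full melt was valid).

T_f ≈ 20.8 °C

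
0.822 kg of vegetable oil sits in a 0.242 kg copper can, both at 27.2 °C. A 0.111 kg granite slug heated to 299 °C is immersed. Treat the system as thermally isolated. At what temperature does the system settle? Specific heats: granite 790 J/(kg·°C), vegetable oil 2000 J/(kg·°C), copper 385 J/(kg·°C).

T_f is the heat-capacity-weighted average of the initial temperatures:
T_f = (87.69·299 + 1644·27.2 + 93.17·27.2) / (87.69 + 1644 + 93.17)
    = 73470 / 1824.9 ≈ 40.26 °C

T_f ≈ 40.3 °C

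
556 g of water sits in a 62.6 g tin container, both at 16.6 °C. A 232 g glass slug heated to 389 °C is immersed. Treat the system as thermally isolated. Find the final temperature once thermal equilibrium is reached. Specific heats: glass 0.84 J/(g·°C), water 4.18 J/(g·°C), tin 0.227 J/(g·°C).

Taking heat into each body as positive, Σ m c ΔT = 0:
232·0.84·(T − 389) + 556·4.18·(T − 16.6) + 62.6·0.227·(T − 16.6) = 0
194.88(T − 389) + 2324.1(T − 16.6) + 14.21(T − 16.6) = 0
(194.88 + 2324.1 + 14.21) T = 194.88·389 + 2324.1·16.6 + 14.21·16.6
T = 114624/2533.2 ≈ 45.25 °C

T_f ≈ 45.2 °C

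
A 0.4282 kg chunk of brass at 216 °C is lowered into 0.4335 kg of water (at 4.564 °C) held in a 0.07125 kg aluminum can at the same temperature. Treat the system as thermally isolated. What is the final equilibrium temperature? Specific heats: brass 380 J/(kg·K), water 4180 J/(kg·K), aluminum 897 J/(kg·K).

Energy conservation, ΣQ = 0:
0.4282·380·(T − 216) + 0.4335·4180·(T − 4.564) + 0.07125·897·(T − 4.564) = 0
162.72(T − 216) + 1812(T − 4.564) + 63.91(T − 4.564) = 0
(162.72 + 1812 + 63.91) T = 162.72·216 + 1812·4.564 + 63.91·4.564
T = 43708 / 2038.7 = 21.4 °C

T_f ≈ 21.4 °C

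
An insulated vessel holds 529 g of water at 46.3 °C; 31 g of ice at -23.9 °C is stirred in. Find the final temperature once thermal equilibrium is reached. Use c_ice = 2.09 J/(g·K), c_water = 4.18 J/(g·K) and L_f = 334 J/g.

Heat gained plus heat lost sum to zero:
ice -23.9→0 °C: 31·2.09·23.9 = 1548.5; latent heat to melt: 31·334 = 10354; meltwater 0→T: 31·4.18·T = 129.58 T; water cools: 529·4.18·(T − 46.3) = 2211.2(T − 46.3)
2340.8 T = 102379 − 11902 = 90477
T ≈ 38.65 °C — above 0 °C, consistent with complete melting.

T_f ≈ 38.7 °C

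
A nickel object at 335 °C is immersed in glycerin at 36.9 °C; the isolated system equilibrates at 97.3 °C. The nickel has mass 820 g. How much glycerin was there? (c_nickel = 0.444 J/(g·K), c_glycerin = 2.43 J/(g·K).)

m ≈ 590 g

|Q_nickel| = |Q_glycerin|:
820·0.444·(335 − 97.3) = m·2.43·(97.3 − 36.9)
146.77 m = 86542  ⇒  m ≈ 589.6 g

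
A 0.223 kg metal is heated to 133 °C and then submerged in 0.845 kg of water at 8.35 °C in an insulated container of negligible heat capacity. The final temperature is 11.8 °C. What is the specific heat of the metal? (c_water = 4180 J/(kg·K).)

Let T be the final temperature. ΣQ_i = 0:
0.223×c×(11.8 − 133) + 0.845×4180×(11.8 − 8.35) = 0
-27.03 c = -12186
c = -12186/-27.03 ≈ 450.9 J/(kg·K)

c ≈ 451 J/(kg·K)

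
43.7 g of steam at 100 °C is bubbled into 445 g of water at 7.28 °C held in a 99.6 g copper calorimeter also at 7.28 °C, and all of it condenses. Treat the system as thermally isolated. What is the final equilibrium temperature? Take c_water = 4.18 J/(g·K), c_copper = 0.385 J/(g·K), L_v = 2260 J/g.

Net heat exchanged in the isolated system is zero:
condense steam: −43.7·2260 = −98762
  condensate cools 100→T: 43.7·4.18·(T − 100) = 182.67(T − 100)
  original water: 1860.1(T − 7.28)
  cup: 38.35(T − 7.28)
2081.1 T = 98762 + 18267 + 13821 = 130849
T ≈ 62.87 °C (< 100 °C, so full condensation is consistent).

T_f ≈ 62.9 °C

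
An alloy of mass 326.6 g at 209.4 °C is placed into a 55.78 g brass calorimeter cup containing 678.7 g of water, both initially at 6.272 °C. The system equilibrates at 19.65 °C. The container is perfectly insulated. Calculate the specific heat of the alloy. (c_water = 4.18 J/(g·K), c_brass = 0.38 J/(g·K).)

Setting the total heat transfer to zero:
326.6·c·(19.65 − 209.4) + 678.7·4.18·(19.65 − 6.272) + 55.78·0.38·(19.65 − 6.272) = 0
-61972 c = -38236
c = -38236/-61972 ≈ 0.617 J/(g·K)

c ≈ 0.617 J/(g·K)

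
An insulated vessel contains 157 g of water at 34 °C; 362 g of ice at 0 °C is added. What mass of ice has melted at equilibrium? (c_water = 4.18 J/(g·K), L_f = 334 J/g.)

m_melted ≈ 66.8 g

Cooling the water to 0 °C releases 157×4.18×34 = 22313 J.
Fully melting the ice requires m_ice L_f = 362×334 = 120908 J.
22313 J < 120908 J, so only part of the ice melts and the system sits at 0 °C.
Mass melted = 22313/334 ≈ 66.8 g.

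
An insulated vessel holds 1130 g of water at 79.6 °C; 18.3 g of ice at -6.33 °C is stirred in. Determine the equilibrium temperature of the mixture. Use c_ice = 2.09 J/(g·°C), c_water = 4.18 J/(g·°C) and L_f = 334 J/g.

T_f ≈ 77.0 °C

Heat gained plus heat lost sum to zero:
warm ice to 0 °C: 18.3×2.09×(0 − (-6.33)) = 242.1; latent heat to melt: 18.3×334 = 6112.2; meltwater 0→T: 18.3×4.18×T = 76.49 T; water: 4723.4(T − 79.6)
4799.9 T = 375983 − 6354.3 = 369628
T ≈ 77.01 °C (positive, so assuming full melt was valid).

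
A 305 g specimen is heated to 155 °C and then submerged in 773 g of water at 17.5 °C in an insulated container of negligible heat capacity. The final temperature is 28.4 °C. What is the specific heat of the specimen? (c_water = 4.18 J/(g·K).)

Heat lost by the specimen = heat gained by the water:
305×c×(155 − 28.4) = 773×4.18×(28.4 − 17.5)
38613 c = 35219  ⇒  c ≈ 0.9121 J/(g·K)

c ≈ 0.912 J/(g·K)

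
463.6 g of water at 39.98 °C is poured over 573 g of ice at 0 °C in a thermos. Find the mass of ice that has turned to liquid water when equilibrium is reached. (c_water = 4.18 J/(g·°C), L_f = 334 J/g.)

m_melted ≈ 232 g

Water can give up m c ΔT = 463.6·4.18·39.98 = 77475 J before reaching 0 °C.
Fully melting the ice requires m_ice L_f = 573·334 = 191382 J.
Since 77475 < 191382 J, not all the ice melts; equilibrium is at 0 °C.
m_melt = 77475 / L_f = 232 g.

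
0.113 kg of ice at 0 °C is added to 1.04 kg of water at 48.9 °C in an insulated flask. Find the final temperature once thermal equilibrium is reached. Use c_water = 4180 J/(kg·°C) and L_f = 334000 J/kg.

Heat gained plus heat lost sum to zero:
latent heat to melt: 0.113×334000 = 37742
  meltwater 0→T: 0.113×4180×T = 472.34 T
  water: 4347.2(T − 48.9)
4819.5 T = 212578 − 37742 = 174836
T ≈ 36.28 °C — above 0 °C, consistent with complete melting.

T_f ≈ 36.3 °C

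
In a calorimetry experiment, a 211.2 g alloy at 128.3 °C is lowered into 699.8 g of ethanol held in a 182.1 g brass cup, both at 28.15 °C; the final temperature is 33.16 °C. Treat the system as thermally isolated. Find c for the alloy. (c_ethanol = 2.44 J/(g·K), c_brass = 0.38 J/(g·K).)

Setting the total heat transfer to zero:
211.2×c×(33.16 − 128.3) + 699.8×2.44×(33.16 − 28.15) + 182.1×0.38×(33.16 − 28.15) = 0
-20094 c = -8901.3
c = -8901.3/-20094 ≈ 0.443 J/(g·K)

c ≈ 0.443 J/(g·K)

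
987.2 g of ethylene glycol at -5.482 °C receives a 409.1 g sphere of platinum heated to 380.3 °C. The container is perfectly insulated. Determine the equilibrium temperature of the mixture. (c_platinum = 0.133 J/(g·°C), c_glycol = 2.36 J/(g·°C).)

Net heat exchanged in the isolated system is zero:
409.1×0.133×(T − 380.3) + 987.2×2.36×(T − (-5.482)) = 0
54.41(T − 380.3) + 2329.8(T − (-5.482)) = 0
2384.2 T = 7920.3
T = 7920.3/2384.2 ≈ 3.32 °C

T_f ≈ 3.3 °C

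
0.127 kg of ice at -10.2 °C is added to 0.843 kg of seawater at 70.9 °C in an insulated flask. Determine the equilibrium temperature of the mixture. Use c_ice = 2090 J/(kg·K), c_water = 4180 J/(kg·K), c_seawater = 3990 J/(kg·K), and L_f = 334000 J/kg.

Sum of m c ΔT and latent-heat terms is zero:
warm ice to 0 °C: 0.127×2090×(0 − (-10.2)) = 2707.4
  melt ice: 0.127×334000 = 42418
  meltwater 0→T: 0.127×4180×T = 530.86 T
  seawater: 3363.6(T − 70.9)
3894.4 T = 238477 − 45125 = 193352
T ≈ 49.65 °C. Since T > 0 °C, the all-ice-melts assumption holds.

T_f ≈ 49.6 °C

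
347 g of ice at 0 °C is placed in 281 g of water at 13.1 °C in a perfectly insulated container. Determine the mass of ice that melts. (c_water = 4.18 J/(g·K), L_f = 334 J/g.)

m_melted ≈ 46.1 g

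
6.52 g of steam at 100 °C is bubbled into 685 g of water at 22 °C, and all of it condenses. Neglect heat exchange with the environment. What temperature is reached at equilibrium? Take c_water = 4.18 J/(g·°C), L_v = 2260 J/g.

T_f ≈ 27.8 °C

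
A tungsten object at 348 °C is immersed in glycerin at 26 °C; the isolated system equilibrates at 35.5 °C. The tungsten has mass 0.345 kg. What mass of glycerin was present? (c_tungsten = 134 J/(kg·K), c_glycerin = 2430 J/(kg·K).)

m ≈ 0.626 kg

Conservation of energy gives ΣQ = 0:
0.345·134·(35.5 − 348) + m·2430·(35.5 − 26) = 0
23085 m = 14447
m = 14447/23085 ≈ 0.6258 kg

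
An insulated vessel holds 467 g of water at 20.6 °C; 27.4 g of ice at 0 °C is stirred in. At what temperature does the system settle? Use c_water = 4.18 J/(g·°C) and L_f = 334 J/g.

T_f ≈ 15.0 °C

Sum of m c ΔT and latent-heat terms is zero:
latent heat to melt: 27.4×334 = 9151.6; meltwater 0→T: 27.4×4.18×T = 114.53 T; water: 1952.1(T − 20.6)
2066.6 T = 40212 − 9151.6 = 31061
T ≈ 15.03 °C. Since T > 0 °C, the all-ice-melts assumption holds.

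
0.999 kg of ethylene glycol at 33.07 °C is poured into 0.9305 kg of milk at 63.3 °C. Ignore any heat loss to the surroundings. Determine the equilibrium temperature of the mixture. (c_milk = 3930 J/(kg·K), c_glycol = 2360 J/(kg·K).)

T_f ≈ 51.5 °C

With ΣQ=0 the equilibrium temperature is the m·c-weighted mean:
T_f = (3656.9×63.3 + 2357.6×33.07) / (3656.9 + 2357.6)
    = 309447 / 6014.5 ≈ 51.45 °C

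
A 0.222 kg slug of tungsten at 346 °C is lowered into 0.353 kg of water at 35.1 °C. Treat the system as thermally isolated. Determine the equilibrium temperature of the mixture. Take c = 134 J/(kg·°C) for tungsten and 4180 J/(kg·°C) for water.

Let T be the final temperature. ΣQ_i = 0:
0.222*134*(T − 346) + 0.353*4180*(T − 35.1) = 0
29.75(T − 346) + 1475.5(T − 35.1) = 0
1505.3 T = 62084
T = 62084 / 1505.3 = 41.2 °C

T_f ≈ 41.2 °C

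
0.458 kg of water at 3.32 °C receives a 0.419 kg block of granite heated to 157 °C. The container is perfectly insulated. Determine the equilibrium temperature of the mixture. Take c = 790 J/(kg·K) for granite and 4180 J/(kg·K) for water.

T_f ≈ 26.0 °C

T_f is the heat-capacity-weighted average of the initial temperatures:
T_f = (331.01×157 + 1914.4×3.32) / (331.01 + 1914.4)
    = 58325 / 2245.4 ≈ 25.97 °C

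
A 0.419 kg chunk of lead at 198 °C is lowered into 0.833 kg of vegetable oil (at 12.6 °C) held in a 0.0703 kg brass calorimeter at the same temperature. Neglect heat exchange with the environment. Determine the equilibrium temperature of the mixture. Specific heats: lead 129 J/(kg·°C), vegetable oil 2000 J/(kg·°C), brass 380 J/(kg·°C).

T_f = Σ m_i c_i T_i / Σ m_i c_i:
T_f = (54.05×198 + 1666×12.6 + 26.71×12.6) / (54.05 + 1666 + 26.71)
    = 32030 / 1746.8 ≈ 18.34 °C

T_f ≈ 18.3 °C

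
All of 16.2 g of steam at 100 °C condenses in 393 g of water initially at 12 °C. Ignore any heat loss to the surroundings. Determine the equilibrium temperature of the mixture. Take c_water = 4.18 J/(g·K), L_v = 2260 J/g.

T_f ≈ 36.9 °C

Heat gained plus heat lost sum to zero:
latent heat released on condensation: 16.2×2260 = 36612
  condensed water 100 °C→T: 67.72(T − 100)
  water warms: 393×4.18×(T − 12) = 1642.7(T − 12)
1710.5 T = 36612 + 6771.6 + 19713 = 63096
T ≈ 36.89 °C, under the boiling point, so the assumption holds.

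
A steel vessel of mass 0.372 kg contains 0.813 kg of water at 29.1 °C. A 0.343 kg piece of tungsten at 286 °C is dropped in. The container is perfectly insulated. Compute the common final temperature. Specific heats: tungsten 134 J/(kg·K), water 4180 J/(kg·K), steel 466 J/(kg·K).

T_f ≈ 32.4 °C

Heat gained plus heat lost sum to zero:
0.343·134·(T − 286) + 0.813·4180·(T − 29.1) + 0.372·466·(T − 29.1) = 0
45.96(T − 286) + 3398.3(T − 29.1) + 173.35(T − 29.1) = 0
(45.96 + 3398.3 + 173.35) T = 45.96·286 + 3398.3·29.1 + 173.35·29.1
T = 117081 / 3617.7 = 32.4 °C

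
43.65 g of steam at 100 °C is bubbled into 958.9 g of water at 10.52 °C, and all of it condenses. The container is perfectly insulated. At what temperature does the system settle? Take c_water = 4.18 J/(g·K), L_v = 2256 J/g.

T_f ≈ 37.9 °C

Taking heat into each body as positive, Σ m c ΔT = 0:
steam→water at 100 °C releases m L_v = 43.65×2256 = 98474
  condensate cools 100→T: 43.65×4.18×(T − 100) = 182.46(T − 100)
  original water: 4008.2(T − 10.52)
4190.7 T = 98474 + 18246 + 42166 = 158886
T ≈ 37.91 °C (< 100 °C, so full condensation is consistent).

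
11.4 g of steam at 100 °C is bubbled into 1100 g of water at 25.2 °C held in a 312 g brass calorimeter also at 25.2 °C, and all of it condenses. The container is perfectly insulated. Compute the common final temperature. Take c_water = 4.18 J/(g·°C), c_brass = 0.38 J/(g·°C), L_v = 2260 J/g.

Taking heat into each body as positive, Σ m c ΔT = 0:
condense steam: −11.4×2260 = −25764; condensed water 100 °C→T: 47.65(T − 100); water warms: 1100×4.18×(T − 25.2) = 4598(T − 25.2); brass cup: 312×0.38×(T − 25.2) = 118.56(T − 25.2)
4764.2 T = 25764 + 4765.2 + 118857 = 149387
T ≈ 31.36 °C (< 100 °C, so full condensation is consistent).

T_f ≈ 31.4 °C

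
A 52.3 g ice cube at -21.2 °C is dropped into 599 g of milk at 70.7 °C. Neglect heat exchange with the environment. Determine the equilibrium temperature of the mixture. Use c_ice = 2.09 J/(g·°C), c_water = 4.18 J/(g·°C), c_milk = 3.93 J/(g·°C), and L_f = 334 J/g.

Energy conservation, ΣQ = 0:
ice -21.2→0 °C: 52.3·2.09·21.2 = 2317.3
  latent heat to melt: 52.3·334 = 17468
  warm the meltwater: 218.61 T
  milk cools: 599·3.93·(T − 70.7) = 2354.1(T − 70.7)
2572.7 T = 166433 − 19786 = 146647
T ≈ 57.00 °C (positive, so assuming full melt was valid).

T_f ≈ 57.0 °C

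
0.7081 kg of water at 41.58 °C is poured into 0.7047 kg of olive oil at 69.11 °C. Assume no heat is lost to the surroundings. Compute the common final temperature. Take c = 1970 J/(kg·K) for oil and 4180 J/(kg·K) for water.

Setting the total heat transfer to zero:
0.7047×1970×(T − 69.11) + 0.7081×4180×(T − 41.58) = 0
4348.1 T = 219013
T ≈ 50.37 °C

T_f ≈ 50.4 °C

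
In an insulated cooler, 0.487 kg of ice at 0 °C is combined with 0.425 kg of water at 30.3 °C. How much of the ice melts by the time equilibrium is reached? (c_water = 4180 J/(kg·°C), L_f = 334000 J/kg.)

m_melted ≈ 0.161 kg

Heat available from the water dropping to 0 °C: 0.425×4180×30.3 = 53828 J.
Melting all 0.487 kg of ice would need 0.487×334000 = 162658 J.
53828 J < 162658 J, so only part of the ice melts and the system sits at 0 °C.
m_melted×334000 = 53828  ⇒  m_melted ≈ 0.1612 kg.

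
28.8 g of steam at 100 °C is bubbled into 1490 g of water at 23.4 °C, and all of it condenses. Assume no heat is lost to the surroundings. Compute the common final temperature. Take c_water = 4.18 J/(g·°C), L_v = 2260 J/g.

Energy balance with sensible and latent terms:
condense steam: −28.8×2260 = −65088
  condensed water 100 °C→T: 120.38(T − 100)
  water warms: 1490×4.18×(T − 23.4) = 6228.2(T − 23.4)
6348.6 T = 65088 + 12038 + 145740 = 222866
T ≈ 35.10 °C — below 100 °C, confirming all the steam condensed.

T_f ≈ 35.1 °C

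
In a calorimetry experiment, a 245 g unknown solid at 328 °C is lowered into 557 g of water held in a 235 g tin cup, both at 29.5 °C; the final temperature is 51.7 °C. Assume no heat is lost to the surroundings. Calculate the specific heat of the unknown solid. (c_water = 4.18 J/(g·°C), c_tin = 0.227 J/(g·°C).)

c ≈ 0.781 J/(g·°C)

Heat gained plus heat lost sum to zero:
245·c·(51.7 − 328) + 557·4.18·(51.7 − 29.5) + 235·0.227·(51.7 − 29.5) = 0
-67694 c = -52872
c = -52872/-67694 ≈ 0.781 J/(g·°C)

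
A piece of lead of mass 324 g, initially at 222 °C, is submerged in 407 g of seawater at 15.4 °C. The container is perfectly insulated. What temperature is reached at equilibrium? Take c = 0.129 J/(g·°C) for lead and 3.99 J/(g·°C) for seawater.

Taking heat into each body as positive, Σ m c ΔT = 0:
324×0.129×(T − 222) + 407×3.99×(T − 15.4) = 0
1665.7 T = 34287
T = 34287 / 1665.7 = 20.6 °C

T_f ≈ 20.6 °C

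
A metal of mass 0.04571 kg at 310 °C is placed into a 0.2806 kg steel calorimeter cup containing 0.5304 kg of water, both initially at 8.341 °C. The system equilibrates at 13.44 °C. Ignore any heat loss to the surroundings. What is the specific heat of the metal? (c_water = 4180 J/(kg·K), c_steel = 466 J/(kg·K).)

Conservation of energy gives ΣQ = 0:
0.04571·c·(13.44 − 310) + 0.5304·4180·(13.44 − 8.341) + 0.2806·466·(13.44 − 8.341) = 0
-13.56 c = -11972
c = -11972/-13.56 ≈ 883.1 J/(kg·K)

c ≈ 883 J/(kg·K)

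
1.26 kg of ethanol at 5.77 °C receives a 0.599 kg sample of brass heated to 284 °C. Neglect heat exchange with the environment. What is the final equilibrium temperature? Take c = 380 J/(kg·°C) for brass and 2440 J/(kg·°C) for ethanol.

Heat lost by the brass equals heat gained by the ethanol:
0.599·380·(284 − T) = 1.26·2440·(T − 5.77)
227.62(284 − T) = 3074.4(T − 5.77)
3302 T = 82383  ⇒  T ≈ 24.95 °C

T_f ≈ 24.9 °C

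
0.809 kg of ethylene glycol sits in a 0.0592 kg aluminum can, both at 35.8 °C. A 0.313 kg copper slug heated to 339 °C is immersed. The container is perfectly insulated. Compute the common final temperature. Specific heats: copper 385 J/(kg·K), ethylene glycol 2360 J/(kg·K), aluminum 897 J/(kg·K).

T_f is the heat-capacity-weighted average of the initial temperatures:
T_f = (120.5*339 + 1909.2*35.8 + 53.1*35.8) / (120.5 + 1909.2 + 53.1)
    = 111103 / 2082.8 ≈ 53.34 °C

T_f ≈ 53.3 °C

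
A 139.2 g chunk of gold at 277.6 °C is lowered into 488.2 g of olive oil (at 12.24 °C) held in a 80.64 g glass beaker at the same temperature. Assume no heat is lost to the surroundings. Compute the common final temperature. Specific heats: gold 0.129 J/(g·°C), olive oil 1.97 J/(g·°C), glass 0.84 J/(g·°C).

T_f ≈ 16.8 °C

Heat gained plus heat lost sum to zero:
139.2·0.129·(T − 277.6) + 488.2·1.97·(T − 12.24) + 80.64·0.84·(T − 12.24) = 0
17.96(T − 277.6) + 961.75(T − 12.24) + 67.74(T − 12.24) = 0
1047.4 T = 17586
T ≈ 16.79 °C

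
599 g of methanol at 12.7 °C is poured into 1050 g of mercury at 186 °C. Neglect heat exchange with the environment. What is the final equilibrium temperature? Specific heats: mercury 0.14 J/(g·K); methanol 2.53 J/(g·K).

T_f = Σ m_i c_i T_i / Σ m_i c_i:
T_f = (147*186 + 1515.5*12.7) / (147 + 1515.5)
    = 46588 / 1662.5 ≈ 28.02 °C

T_f ≈ 28.0 °C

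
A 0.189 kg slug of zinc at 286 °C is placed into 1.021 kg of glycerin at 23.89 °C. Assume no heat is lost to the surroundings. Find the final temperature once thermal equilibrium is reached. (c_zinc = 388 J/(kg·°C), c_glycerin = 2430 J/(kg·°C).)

T_f ≈ 31.4 °C

Setting the total heat transfer to zero:
0.189×388×(T − 286) + 1.021×2430×(T − 23.89) = 0
(73.33 + 2481) T = 73.33×286 + 2481×23.89
T = 80245/2554.4 ≈ 31.41 °C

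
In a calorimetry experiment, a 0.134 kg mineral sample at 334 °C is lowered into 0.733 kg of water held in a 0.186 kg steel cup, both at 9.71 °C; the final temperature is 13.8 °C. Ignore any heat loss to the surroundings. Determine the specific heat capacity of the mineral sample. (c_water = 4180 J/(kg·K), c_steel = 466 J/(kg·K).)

Heat gained plus heat lost sum to zero:
0.134·c·(13.8 − 334) + 0.733·4180·(13.8 − 9.71) + 0.186·466·(13.8 − 9.71) = 0
-42.91 c = -12886
c = -12886/-42.91 ≈ 300.3 J/(kg·K)

c ≈ 300 J/(kg·K)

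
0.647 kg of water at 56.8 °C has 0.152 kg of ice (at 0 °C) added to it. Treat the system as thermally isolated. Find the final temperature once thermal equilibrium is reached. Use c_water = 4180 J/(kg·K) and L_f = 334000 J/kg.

Conservation of energy gives ΣQ = 0:
fusion: m_ice L_f = 0.152·334000 = 50768; meltwater 0→T: 0.152·4180·T = 635.36 T; water cools: 0.647·4180·(T − 56.8) = 2704.5(T − 56.8)
3339.8 T = 153613 − 50768 = 102845
T ≈ 30.79 °C. Since T > 0 °C, the all-ice-melts assumption holds.

T_f ≈ 30.8 °C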